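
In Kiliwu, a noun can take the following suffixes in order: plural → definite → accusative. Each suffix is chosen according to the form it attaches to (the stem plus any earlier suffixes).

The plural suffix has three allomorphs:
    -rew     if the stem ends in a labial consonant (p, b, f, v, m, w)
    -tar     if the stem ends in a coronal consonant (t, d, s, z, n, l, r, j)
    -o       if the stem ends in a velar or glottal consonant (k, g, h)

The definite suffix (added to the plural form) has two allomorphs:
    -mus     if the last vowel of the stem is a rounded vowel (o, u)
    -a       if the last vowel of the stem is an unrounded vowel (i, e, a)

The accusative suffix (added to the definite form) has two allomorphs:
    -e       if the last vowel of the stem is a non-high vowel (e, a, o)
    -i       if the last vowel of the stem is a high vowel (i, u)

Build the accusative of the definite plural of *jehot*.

The final consonant of *jehot* is /t/, which is coronal, so the plural suffix is -tar, giving *jehottar*.
The plural form *jehottar*: last vowel = /a/, an unrounded vowel → -a → *jehottara*.
The last vowel of the definite form *jehottara* is /a/, which is a non-high vowel, so the accusative suffix is -e, giving *jehottarae*.

jehottarae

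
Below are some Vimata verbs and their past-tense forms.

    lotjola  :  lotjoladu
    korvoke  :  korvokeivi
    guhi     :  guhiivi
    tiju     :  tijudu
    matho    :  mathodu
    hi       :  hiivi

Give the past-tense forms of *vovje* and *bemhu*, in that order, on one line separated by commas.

Looking at the last vowel of each stem: -ivi when the last vowel of the stem is a front vowel (*korvoke*, *guhi*, *hi*); -du when the last vowel of the stem is a back vowel (*lotjola*, *tiju*, *matho*).
*vovje* — last vowel /e/ (a front vowel) → -ivi → *vovjeivi*.
The last vowel of *bemhu* is /u/, which is a back vowel, so the suffix is -du, giving *bemhudu*.

vovjeivi, bemhudu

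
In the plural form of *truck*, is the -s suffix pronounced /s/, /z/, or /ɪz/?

/s/

The stem *truck* ends in a voiceless non-sibilant consonant.
The plural suffix surfaces as /ɪz/ after sibilants, /s/ after other voiceless consonants, and /z/ after other voiced sounds.
So the plural -s on *truck* is pronounced /s/.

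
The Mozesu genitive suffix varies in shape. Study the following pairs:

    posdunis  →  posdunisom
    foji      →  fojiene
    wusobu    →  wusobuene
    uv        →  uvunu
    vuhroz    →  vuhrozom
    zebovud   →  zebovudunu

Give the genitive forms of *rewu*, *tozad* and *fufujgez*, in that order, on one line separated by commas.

The pattern is sibilance of the final sound: -om when the stem ends in a sibilant (*posdunis*, *vuhroz*); -unu when the stem ends in a non-sibilant consonant (*uv*, *zebovud*); -ene when the stem ends in a vowel (*foji*, *wusobu*).
The final sound of *rewu* is /u/, which is a vowel, so the suffix is -ene, giving *rewuene*.
The final sound of *tozad* is /d/, which is a non-sibilant consonant, so the suffix is -unu, giving *tozadunu*.
*fufujgez* — final sound /z/ (a sibilant) → -om → *fufujgezom*.

rewuene, tozadunu, fufujgezom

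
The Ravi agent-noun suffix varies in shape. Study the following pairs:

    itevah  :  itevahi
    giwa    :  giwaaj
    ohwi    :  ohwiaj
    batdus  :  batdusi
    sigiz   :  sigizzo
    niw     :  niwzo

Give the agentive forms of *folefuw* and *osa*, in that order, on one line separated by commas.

folefuwzo, osaaj

The alternation tracks the final sound of the stem — -i when the stem ends in a voiceless consonant (*itevah*, *batdus*); -zo when the stem ends in a voiced consonant (*sigiz*, *niw*); -aj when the stem ends in a vowel (*giwa*, *ohwi*).
*folefuw* — final sound /w/ (a voiced consonant) → -zo → *folefuwzo*.
*osa* — final sound /a/ (a vowel) → -aj → *osaaj*.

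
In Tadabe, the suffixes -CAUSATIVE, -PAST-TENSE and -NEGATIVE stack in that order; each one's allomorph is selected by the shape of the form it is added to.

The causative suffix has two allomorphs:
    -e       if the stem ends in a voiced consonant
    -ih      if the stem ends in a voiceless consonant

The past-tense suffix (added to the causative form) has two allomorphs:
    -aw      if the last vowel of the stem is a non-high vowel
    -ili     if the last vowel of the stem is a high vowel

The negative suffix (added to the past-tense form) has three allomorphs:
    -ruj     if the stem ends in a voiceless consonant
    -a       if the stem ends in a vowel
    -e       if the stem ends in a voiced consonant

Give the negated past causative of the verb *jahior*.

*jahior*: final consonant = /r/, voiced → -e → *jahiore*.
The causative form *jahiore* — last vowel /e/ (a non-high vowel) → -aw → *jahioreaw*.
The past-tense form *jahioreaw* — final sound /w/ (a voiced consonant) → -e → *jahioreawe*.

jahioreawe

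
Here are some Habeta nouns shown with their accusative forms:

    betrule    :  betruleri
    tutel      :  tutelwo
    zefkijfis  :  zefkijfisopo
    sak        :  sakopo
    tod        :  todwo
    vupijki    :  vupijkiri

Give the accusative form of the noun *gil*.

The suffix is conditioned by the final sound: -opo when the stem ends in a voiceless consonant (*zefkijfis*, *sak*); -wo when the stem ends in a voiced consonant (*tutel*, *tod*); -ri when the stem ends in a vowel (*betrule*, *vupijki*).
*gil* — final sound /l/ (a voiced consonant) → -wo → *gilwo*.

gilwo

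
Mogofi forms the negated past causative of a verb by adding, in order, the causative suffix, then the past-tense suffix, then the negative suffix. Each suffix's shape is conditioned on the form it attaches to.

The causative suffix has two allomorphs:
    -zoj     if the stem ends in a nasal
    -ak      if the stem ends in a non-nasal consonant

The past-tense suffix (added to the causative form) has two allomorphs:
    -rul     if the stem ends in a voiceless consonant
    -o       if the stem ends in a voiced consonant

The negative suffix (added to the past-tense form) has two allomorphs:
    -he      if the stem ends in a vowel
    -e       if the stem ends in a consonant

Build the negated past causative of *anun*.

The final consonant of *anun* is /n/, which is a nasal, so the causative suffix is -zoj, giving *anunzoj*.
The causative form *anunzoj*: final consonant = /j/, voiced → -o → *anunzojo*.
The past-tense form *anunzojo*: final sound = /o/, a vowel → -he → *anunzojohe*.

anunzojohe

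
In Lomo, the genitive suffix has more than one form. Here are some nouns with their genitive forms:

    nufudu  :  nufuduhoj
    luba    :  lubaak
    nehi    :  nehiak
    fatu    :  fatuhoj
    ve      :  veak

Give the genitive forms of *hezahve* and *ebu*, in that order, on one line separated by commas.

The suffix is conditioned by the last vowel: -hoj when the last vowel of the stem is a rounded vowel (*nufudu*, *fatu*); -ak when the last vowel of the stem is an unrounded vowel (*luba*, *nehi*, *ve*).
*hezahve*: last vowel = /e/, an unrounded vowel → -ak → *hezahveak*.
Since the last vowel of *ebu* is /u/ (a rounded vowel), it takes -hoj, giving *ebuhoj*.

hezahveak, ebuhoj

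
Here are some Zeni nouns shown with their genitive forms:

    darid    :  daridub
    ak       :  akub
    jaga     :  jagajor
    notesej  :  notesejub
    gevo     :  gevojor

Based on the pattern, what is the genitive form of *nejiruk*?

Looking at the final sound of each stem: -ub when the stem ends in a consonant (*darid*, *ak*, *notesej*); -jor when the stem ends in a vowel (*jaga*, *gevo*).
*nejiruk*: final sound = /k/, a consonant → -ub → *nejirukub*.

nejirukub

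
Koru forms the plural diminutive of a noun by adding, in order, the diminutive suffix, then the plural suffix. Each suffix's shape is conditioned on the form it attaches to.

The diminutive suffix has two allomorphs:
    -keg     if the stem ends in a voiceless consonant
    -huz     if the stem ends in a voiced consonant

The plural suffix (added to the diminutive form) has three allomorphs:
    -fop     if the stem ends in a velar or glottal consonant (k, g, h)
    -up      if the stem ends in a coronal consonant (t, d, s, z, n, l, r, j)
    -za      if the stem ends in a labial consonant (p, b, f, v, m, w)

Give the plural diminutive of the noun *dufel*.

dufelhuzup

The final consonant of *dufel* is /l/, which is voiced, so the diminutive suffix is -huz, giving *dufelhuz*.
The final consonant of the diminutive form *dufelhuz* is /z/, which is coronal, so the plural suffix is -up, giving *dufelhuzup*.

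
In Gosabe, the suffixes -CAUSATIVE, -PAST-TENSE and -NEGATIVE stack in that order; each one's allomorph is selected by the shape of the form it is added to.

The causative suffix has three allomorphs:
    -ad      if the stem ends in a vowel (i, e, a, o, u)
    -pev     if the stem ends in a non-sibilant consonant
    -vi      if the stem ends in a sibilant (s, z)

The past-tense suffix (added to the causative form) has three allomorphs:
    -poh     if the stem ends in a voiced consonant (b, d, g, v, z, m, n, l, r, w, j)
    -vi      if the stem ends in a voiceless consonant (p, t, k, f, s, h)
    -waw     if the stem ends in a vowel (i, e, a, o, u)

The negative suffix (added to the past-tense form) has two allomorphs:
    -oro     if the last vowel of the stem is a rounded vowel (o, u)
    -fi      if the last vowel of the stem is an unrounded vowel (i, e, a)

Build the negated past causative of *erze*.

Since the final sound of *erze* is /e/ (a vowel), it takes -ad, giving *erzead*.
The causative form *erzead*: final sound = /d/, a voiced consonant → -poh → *erzeadpoh*.
The last vowel of the past-tense form *erzeadpoh* is /o/, which is a rounded vowel, so the negative suffix is -oro, giving *erzeadpohoro*.

erzeadpohoro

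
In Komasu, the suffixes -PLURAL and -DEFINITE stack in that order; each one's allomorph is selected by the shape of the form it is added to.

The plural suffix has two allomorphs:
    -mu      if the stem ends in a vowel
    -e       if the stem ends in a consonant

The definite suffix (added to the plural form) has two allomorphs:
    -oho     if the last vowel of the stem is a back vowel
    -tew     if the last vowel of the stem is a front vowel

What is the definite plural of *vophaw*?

vophawetew

*vophaw*: final sound = /w/, a consonant → -e → *vophawe*.
The last vowel of the plural form *vophawe* is /e/, which is a front vowel, so the definite suffix is -tew, giving *vophawetew*.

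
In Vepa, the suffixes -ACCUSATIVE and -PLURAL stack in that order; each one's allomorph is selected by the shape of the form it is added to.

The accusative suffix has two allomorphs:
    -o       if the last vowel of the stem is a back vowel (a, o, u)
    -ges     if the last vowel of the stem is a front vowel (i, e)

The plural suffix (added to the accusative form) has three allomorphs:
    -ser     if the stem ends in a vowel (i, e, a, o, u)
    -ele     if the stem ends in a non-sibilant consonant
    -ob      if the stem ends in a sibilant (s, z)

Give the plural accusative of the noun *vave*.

vavegesob

Since the last vowel of *vave* is /e/ (a front vowel), it takes -ges, giving *vaveges*.
The final sound of the accusative form *vaveges* is /s/, which is a sibilant, so the plural suffix is -ob, giving *vavegesob*.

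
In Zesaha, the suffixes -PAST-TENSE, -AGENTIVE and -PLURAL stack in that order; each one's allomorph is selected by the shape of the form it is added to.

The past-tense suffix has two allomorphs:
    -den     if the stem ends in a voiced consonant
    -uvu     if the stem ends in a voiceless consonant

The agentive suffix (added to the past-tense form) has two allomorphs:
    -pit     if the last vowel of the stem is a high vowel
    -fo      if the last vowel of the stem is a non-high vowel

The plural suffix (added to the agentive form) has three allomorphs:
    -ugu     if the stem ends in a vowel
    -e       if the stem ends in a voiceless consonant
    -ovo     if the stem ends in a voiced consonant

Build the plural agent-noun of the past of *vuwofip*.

Since the final consonant of *vuwofip* is /p/ (voiceless), it takes -uvu, giving *vuwofipuvu*.
Since the last vowel of the past-tense form *vuwofipuvu* is /u/ (a high vowel), it takes -pit, giving *vuwofipuvupit*.
The agentive form *vuwofipuvupit*: final sound = /t/, a voiceless consonant → -e → *vuwofipuvupite*.

vuwofipuvupite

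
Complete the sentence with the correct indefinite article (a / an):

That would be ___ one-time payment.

a

The indefinite article is chosen by the initial *sound* of the following word, not its spelling.
*one-time* begins with the sound /wʌ/ (*one* pronounced /wʌn/) — a consonant sound.
So the article is *a*: That would be a one-time payment.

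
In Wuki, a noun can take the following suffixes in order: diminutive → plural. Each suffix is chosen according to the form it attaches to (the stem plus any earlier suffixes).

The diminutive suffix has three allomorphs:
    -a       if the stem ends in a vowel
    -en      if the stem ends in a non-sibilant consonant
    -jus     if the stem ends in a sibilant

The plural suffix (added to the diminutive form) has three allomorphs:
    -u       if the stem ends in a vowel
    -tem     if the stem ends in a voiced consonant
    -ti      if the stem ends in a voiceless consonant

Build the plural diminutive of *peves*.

pevesjusti

Since the final sound of *peves* is /s/ (a sibilant), it takes -jus, giving *pevesjus*.
The diminutive form *pevesjus* — final sound /s/ (a voiceless consonant) → -ti → *pevesjusti*.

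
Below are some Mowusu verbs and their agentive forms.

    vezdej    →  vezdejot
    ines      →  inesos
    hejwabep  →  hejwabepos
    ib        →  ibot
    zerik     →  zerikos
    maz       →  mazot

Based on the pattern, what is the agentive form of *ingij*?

ingijot

The pattern is voicing of the final consonant: -os when the stem ends in a voiceless consonant (*ines*, *hejwabep*, *zerik*); -ot when the stem ends in a voiced consonant (*vezdej*, *ib*, *maz*).
*ingij*: final consonant = /j/, voiced → -ot → *ingijot*.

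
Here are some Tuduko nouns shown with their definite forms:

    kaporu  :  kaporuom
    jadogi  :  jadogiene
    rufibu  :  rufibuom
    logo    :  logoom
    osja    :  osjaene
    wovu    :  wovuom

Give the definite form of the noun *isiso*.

isisoom

The alternation tracks the last vowel of the stem — -om when the last vowel of the stem is a rounded vowel (*kaporu*, *rufibu*, *logo*, *wovu*); -ene when the last vowel of the stem is an unrounded vowel (*jadogi*, *osja*).
*isiso* — last vowel /o/ (a rounded vowel) → -om → *isisoom*.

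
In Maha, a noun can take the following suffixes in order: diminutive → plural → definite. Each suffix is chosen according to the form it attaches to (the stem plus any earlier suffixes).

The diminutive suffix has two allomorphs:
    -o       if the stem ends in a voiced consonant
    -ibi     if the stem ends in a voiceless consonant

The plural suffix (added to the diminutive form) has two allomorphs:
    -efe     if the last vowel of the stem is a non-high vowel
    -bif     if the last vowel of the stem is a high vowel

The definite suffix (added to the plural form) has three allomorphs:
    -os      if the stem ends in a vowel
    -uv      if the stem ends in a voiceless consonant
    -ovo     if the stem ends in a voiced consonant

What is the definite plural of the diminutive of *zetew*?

Since the final consonant of *zetew* is /w/ (voiced), it takes -o, giving *zetewo*.
The last vowel of the diminutive form *zetewo* is /o/, which is a non-high vowel, so the plural suffix is -efe, giving *zetewoefe*.
The final sound of the plural form *zetewoefe* is /e/, which is a vowel, so the definite suffix is -os, giving *zetewoefeos*.

zetewoefeos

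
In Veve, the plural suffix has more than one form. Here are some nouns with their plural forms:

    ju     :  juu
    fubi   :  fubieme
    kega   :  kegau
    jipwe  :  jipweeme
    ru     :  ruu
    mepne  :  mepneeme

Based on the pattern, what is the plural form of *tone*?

toneeme

The alternation tracks the last vowel of the stem — -eme when the last vowel of the stem is a front vowel (*fubi*, *jipwe*, *mepne*); -u when the last vowel of the stem is a back vowel (*ju*, *kega*, *ru*).
Since the last vowel of *tone* is /e/ (a front vowel), it takes -eme, giving *toneeme*.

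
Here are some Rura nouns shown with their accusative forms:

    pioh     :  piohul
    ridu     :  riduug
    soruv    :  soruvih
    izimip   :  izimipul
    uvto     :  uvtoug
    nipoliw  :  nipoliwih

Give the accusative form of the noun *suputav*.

suputavih

Looking at the final sound of each stem: -ul when the stem ends in a voiceless consonant (*pioh*, *izimip*); -ih when the stem ends in a voiced consonant (*soruv*, *nipoliw*); -ug when the stem ends in a vowel (*ridu*, *uvto*).
The final sound of *suputav* is /v/, which is a voiced consonant, so the suffix is -ih, giving *suputavih*.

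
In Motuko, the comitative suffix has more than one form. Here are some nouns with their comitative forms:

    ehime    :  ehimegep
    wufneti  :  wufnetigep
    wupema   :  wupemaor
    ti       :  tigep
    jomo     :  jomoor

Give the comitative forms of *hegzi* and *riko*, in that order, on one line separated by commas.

hegzigep, rikoor

The pattern is front/back vowel harmony: -gep when the last vowel of the stem is a front vowel (*ehime*, *wufneti*, *ti*); -or when the last vowel of the stem is a back vowel (*wupema*, *jomo*).
The last vowel of *hegzi* is /i/, which is a front vowel, so the suffix is -gep, giving *hegzigep*.
*riko* — last vowel /o/ (a back vowel) → -or → *rikoor*.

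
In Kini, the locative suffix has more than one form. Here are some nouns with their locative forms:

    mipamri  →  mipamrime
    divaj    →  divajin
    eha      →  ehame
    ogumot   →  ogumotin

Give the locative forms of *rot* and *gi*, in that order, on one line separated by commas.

The alternation tracks the final sound of the stem — -in when the stem ends in a consonant (*divaj*, *ogumot*); -me when the stem ends in a vowel (*mipamri*, *eha*).
The final sound of *rot* is /t/, which is a consonant, so the suffix is -in, giving *rotin*.
The final sound of *gi* is /i/, which is a vowel, so the suffix is -me, giving *gime*.

rotin, gime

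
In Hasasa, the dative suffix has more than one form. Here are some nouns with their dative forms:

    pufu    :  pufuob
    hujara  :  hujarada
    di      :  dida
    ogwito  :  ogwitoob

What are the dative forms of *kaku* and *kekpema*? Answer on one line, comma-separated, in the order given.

kakuob, kekpemada

Looking at the last vowel of each stem: -ob when the last vowel of the stem is a rounded vowel (*pufu*, *ogwito*); -da when the last vowel of the stem is an unrounded vowel (*hujara*, *di*).
Since the last vowel of *kaku* is /u/ (a rounded vowel), it takes -ob, giving *kakuob*.
*kekpema*: last vowel = /a/, an unrounded vowel → -da → *kekpemada*.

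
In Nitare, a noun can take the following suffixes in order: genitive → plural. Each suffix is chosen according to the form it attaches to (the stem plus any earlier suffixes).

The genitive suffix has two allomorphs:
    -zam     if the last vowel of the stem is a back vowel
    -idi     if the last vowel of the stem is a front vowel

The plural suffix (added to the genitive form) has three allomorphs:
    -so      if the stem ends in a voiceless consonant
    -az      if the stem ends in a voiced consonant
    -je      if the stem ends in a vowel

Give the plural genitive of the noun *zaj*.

zajzamaz

*zaj*: last vowel = /a/, a back vowel → -zam → *zajzam*.
The genitive form *zajzam*: final sound = /m/, a voiced consonant → -az → *zajzamaz*.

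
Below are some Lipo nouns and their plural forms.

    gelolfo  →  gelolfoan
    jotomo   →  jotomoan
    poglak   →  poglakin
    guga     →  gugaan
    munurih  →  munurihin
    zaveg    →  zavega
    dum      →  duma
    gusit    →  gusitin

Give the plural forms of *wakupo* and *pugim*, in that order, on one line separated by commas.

wakupoan, pugima

The alternation tracks the final sound of the stem — -in when the stem ends in a voiceless consonant (*poglak*, *munurih*, *gusit*); -a when the stem ends in a voiced consonant (*zaveg*, *dum*); -an when the stem ends in a vowel (*gelolfo*, *jotomo*, *guga*).
*wakupo* — final sound /o/ (a vowel) → -an → *wakupoan*.
*pugim* — final sound /m/ (a voiced consonant) → -a → *pugima*.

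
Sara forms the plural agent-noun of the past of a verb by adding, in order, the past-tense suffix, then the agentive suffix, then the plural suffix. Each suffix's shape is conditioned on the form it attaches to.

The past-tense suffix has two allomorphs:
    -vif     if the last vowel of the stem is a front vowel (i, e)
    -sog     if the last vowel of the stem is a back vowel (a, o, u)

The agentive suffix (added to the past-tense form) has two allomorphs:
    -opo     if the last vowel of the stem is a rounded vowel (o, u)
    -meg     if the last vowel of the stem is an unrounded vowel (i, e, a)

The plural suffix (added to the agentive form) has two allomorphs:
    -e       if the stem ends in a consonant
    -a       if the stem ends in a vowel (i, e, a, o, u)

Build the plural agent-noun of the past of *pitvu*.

Since the last vowel of *pitvu* is /u/ (a back vowel), it takes -sog, giving *pitvusog*.
The past-tense form *pitvusog* — last vowel /o/ (a rounded vowel) → -opo → *pitvusogopo*.
The agentive form *pitvusogopo* — final sound /o/ (a vowel) → -a → *pitvusogopoa*.

pitvusogopoa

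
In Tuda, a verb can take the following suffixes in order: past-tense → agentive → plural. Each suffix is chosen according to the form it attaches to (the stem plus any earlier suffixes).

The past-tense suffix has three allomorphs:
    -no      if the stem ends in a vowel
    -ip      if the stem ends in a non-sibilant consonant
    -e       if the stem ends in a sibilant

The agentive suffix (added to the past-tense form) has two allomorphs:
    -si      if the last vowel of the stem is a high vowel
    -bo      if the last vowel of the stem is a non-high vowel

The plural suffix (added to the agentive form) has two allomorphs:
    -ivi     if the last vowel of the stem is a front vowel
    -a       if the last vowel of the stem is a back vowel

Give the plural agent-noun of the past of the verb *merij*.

*merij* — final sound /j/ (a non-sibilant consonant) → -ip → *merijip*.
The past-tense form *merijip*: last vowel = /i/, a high vowel → -si → *merijipsi*.
The agentive form *merijipsi*: last vowel = /i/, a front vowel → -ivi → *merijipsiivi*.

merijipsiivi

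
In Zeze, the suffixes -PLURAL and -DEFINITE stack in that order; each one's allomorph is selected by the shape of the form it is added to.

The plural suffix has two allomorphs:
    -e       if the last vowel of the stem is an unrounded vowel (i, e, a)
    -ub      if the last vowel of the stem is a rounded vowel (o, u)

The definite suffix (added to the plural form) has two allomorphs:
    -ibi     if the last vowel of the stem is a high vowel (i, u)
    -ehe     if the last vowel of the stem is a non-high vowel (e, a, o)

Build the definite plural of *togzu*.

*togzu*: last vowel = /u/, a rounded vowel → -ub → *togzuub*.
Since the last vowel of the plural form *togzuub* is /u/ (a high vowel), it takes -ibi, giving *togzuubibi*.

togzuubibi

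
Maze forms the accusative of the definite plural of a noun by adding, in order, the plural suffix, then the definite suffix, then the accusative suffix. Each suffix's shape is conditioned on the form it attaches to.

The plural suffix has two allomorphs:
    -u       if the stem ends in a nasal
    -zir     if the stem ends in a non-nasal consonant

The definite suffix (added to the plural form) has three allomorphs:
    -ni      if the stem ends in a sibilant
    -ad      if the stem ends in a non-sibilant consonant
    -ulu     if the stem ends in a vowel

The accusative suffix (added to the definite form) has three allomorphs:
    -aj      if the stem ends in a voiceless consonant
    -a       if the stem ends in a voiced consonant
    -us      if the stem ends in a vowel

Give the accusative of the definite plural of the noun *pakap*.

pakapzirada

*pakap*: final consonant = /p/, non-nasal → -zir → *pakapzir*.
Since the final sound of the plural form *pakapzir* is /r/ (a non-sibilant consonant), it takes -ad, giving *pakapzirad*.
The definite form *pakapzirad* — final sound /d/ (a voiced consonant) → -a → *pakapzirada*.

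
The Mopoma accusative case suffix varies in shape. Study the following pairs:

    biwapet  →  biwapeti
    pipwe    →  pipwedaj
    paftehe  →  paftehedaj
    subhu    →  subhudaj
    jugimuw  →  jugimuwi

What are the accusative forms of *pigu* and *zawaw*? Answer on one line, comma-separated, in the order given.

pigudaj, zawawi

The suffix is conditioned by the final sound: -i when the stem ends in a consonant (*biwapet*, *jugimuw*); -daj when the stem ends in a vowel (*pipwe*, *paftehe*, *subhu*).
The final sound of *pigu* is /u/, which is a vowel, so the suffix is -daj, giving *pigudaj*.
Since the final sound of *zawaw* is /w/ (a consonant), it takes -i, giving *zawawi*.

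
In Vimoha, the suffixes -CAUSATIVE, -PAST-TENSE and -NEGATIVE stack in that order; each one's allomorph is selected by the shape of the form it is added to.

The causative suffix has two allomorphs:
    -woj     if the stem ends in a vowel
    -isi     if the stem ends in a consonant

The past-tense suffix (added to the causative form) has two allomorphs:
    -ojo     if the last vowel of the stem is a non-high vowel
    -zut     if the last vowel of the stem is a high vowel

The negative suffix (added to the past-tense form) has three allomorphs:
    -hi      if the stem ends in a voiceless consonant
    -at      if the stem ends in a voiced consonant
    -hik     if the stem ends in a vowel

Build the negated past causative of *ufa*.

Since the final sound of *ufa* is /a/ (a vowel), it takes -woj, giving *ufawoj*.
The causative form *ufawoj*: last vowel = /o/, a non-high vowel → -ojo → *ufawojojo*.
The past-tense form *ufawojojo*: final sound = /o/, a vowel → -hik → *ufawojojohik*.

ufawojojohik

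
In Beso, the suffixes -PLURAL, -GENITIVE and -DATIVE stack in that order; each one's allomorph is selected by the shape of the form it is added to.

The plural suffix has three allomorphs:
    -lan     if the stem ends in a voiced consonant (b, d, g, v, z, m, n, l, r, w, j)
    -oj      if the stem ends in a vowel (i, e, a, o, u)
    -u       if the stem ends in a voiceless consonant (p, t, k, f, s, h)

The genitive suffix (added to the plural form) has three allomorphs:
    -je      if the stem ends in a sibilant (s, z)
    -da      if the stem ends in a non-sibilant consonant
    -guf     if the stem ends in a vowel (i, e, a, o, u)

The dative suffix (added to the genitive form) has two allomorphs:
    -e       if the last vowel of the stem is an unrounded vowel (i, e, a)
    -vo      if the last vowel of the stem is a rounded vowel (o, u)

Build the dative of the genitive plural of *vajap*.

*vajap*: final sound = /p/, a voiceless consonant → -u → *vajapu*.
The plural form *vajapu*: final sound = /u/, a vowel → -guf → *vajapuguf*.
The genitive form *vajapuguf* — last vowel /u/ (a rounded vowel) → -vo → *vajapugufvo*.

vajapugufvo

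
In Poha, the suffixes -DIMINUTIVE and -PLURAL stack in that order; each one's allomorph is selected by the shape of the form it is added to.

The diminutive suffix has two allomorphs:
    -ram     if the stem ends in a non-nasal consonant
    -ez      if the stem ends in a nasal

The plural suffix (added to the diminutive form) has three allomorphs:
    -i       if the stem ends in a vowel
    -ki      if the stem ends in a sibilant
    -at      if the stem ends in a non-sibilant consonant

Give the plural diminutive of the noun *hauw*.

*hauw* — final consonant /w/ (non-nasal) → -ram → *hauwram*.
The diminutive form *hauwram* — final sound /m/ (a non-sibilant consonant) → -at → *hauwramat*.

hauwramat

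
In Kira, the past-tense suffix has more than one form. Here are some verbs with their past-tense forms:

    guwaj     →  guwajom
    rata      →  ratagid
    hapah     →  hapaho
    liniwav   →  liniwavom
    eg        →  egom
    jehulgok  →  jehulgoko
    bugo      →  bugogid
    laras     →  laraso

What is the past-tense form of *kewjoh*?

kewjoho

The suffix is conditioned by the final sound: -o when the stem ends in a voiceless consonant (*hapah*, *jehulgok*, *laras*); -om when the stem ends in a voiced consonant (*guwaj*, *liniwav*, *eg*); -gid when the stem ends in a vowel (*rata*, *bugo*).
Since the final sound of *kewjoh* is /h/ (a voiceless consonant), it takes -o, giving *kewjoho*.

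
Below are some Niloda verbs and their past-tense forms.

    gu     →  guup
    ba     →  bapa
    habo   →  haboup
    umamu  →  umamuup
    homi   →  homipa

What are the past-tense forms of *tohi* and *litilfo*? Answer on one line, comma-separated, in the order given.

tohipa, litilfoup

The alternation tracks the last vowel of the stem — -up when the last vowel of the stem is a rounded vowel (*gu*, *habo*, *umamu*); -pa when the last vowel of the stem is an unrounded vowel (*ba*, *homi*).
*tohi*: last vowel = /i/, an unrounded vowel → -pa → *tohipa*.
*litilfo* — last vowel /o/ (a rounded vowel) → -up → *litilfoup*.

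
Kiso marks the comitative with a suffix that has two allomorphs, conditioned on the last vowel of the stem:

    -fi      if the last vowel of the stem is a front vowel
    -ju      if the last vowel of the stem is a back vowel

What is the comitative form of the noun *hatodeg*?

*hatodeg* — last vowel /e/ (a front vowel) → -fi → *hatodegfi*.

hatodegfi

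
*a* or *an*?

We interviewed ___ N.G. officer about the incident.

The indefinite article is chosen by the initial *sound* of the following word, not its spelling.
The initialism *N.G.* is read letter by letter; the first letter, N, is pronounced /ɛn/, which begins with a vowel sound.
So the article is *an*: We interviewed an N.G. officer about the incident.

an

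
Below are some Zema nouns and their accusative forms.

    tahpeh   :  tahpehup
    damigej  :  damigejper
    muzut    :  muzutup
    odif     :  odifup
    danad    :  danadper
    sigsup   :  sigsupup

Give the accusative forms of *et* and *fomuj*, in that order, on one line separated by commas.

etup, fomujper

Looking at the final consonant of each stem: -up when the stem ends in a voiceless consonant (*tahpeh*, *muzut*, *odif*, *sigsup*); -per when the stem ends in a voiced consonant (*damigej*, *danad*).
*et* — final consonant /t/ (voiceless) → -up → *etup*.
Since the final consonant of *fomuj* is /j/ (voiced), it takes -per, giving *fomujper*.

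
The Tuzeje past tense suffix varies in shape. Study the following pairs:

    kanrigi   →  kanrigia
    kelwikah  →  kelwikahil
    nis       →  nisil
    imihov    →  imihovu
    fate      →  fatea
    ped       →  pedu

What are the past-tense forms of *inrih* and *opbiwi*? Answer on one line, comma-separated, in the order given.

inrihil, opbiwia

The pattern is voicing of the final sound: -il when the stem ends in a voiceless consonant (*kelwikah*, *nis*); -u when the stem ends in a voiced consonant (*imihov*, *ped*); -a when the stem ends in a vowel (*kanrigi*, *fate*).
*inrih* — final sound /h/ (a voiceless consonant) → -il → *inrihil*.
Since the final sound of *opbiwi* is /i/ (a vowel), it takes -a, giving *opbiwia*.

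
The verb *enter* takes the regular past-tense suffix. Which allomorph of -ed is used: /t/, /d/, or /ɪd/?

/d/

The stem *enter* ends in a voiced sound other than /d/.
The -ed suffix is realized as /ɪd/ after /t, d/; as /t/ after other voiceless consonants; and as /d/ after other voiced sounds.
So -ed on *enter* is pronounced /d/.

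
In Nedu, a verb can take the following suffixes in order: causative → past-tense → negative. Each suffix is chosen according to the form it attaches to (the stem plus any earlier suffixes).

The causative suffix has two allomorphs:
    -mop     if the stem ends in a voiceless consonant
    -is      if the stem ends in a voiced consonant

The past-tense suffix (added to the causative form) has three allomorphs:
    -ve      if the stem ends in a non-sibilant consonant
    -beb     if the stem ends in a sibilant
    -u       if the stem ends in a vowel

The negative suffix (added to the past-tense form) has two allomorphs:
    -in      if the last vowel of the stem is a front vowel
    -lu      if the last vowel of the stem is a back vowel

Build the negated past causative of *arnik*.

arnikmopvein

*arnik* — final consonant /k/ (voiceless) → -mop → *arnikmop*.
The final sound of the causative form *arnikmop* is /p/, which is a non-sibilant consonant, so the past-tense suffix is -ve, giving *arnikmopve*.
The past-tense form *arnikmopve* — last vowel /e/ (a front vowel) → -in → *arnikmopvein*.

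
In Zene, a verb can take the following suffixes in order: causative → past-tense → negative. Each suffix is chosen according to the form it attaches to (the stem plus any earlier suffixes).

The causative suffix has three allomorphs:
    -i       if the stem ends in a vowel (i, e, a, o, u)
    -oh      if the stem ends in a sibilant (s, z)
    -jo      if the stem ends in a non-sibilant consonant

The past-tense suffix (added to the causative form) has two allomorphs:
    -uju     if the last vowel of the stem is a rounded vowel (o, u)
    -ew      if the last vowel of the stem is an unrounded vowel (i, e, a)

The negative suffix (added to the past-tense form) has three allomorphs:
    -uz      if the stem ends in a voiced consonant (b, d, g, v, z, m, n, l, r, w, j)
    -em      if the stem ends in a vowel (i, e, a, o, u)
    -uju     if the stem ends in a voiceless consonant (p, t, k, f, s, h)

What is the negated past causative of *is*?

Since the final sound of *is* is /s/ (a sibilant), it takes -oh, giving *isoh*.
The last vowel of the causative form *isoh* is /o/, which is a rounded vowel, so the past-tense suffix is -uju, giving *isohuju*.
The past-tense form *isohuju*: final sound = /u/, a vowel → -em → *isohujuem*.

isohujuem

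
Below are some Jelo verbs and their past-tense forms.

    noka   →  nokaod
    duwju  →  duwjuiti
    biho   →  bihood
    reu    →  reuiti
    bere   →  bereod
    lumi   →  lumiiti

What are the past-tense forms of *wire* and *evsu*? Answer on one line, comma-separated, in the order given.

wireod, evsuiti

The suffix is conditioned by the last vowel: -iti when the last vowel of the stem is a high vowel (*duwju*, *reu*, *lumi*); -od when the last vowel of the stem is a non-high vowel (*noka*, *biho*, *bere*).
*wire* — last vowel /e/ (a non-high vowel) → -od → *wireod*.
*evsu*: last vowel = /u/, a high vowel → -iti → *evsuiti*.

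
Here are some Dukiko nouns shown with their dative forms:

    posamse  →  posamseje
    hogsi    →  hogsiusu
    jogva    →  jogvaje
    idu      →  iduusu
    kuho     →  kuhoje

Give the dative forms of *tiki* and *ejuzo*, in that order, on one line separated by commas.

Looking at the last vowel of each stem: -usu when the last vowel of the stem is a high vowel (*hogsi*, *idu*); -je when the last vowel of the stem is a non-high vowel (*posamse*, *jogva*, *kuho*).
Since the last vowel of *tiki* is /i/ (a high vowel), it takes -usu, giving *tikiusu*.
*ejuzo* — last vowel /o/ (a non-high vowel) → -je → *ejuzoje*.

tikiusu, ejuzoje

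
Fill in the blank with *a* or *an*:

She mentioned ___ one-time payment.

a

The indefinite article is chosen by the initial *sound* of the following word, not its spelling.
*one-time* begins with the sound /wʌ/ (*one* pronounced /wʌn/) — a consonant sound.
So the article is *a*: She mentioned a one-time payment.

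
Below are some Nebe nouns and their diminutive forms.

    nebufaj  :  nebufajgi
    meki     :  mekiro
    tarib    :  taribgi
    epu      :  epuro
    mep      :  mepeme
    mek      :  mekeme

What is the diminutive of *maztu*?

The alternation tracks the final sound of the stem — -eme when the stem ends in a voiceless consonant (*mep*, *mek*); -gi when the stem ends in a voiced consonant (*nebufaj*, *tarib*); -ro when the stem ends in a vowel (*meki*, *epu*).
The final sound of *maztu* is /u/, which is a vowel, so the suffix is -ro, giving *mazturo*.

mazturo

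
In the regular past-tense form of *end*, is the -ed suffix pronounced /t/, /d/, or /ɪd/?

The stem *end* ends in /t/ or /d/.
The -ed suffix is realized as /ɪd/ after /t, d/; as /t/ after other voiceless consonants; and as /d/ after other voiced sounds.
So -ed on *end* is pronounced /ɪd/.

/ɪd/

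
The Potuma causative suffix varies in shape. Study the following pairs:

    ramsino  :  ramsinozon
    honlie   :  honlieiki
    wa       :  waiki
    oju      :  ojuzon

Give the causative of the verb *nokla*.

The suffix is conditioned by the last vowel: -zon when the last vowel of the stem is a rounded vowel (*ramsino*, *oju*); -iki when the last vowel of the stem is an unrounded vowel (*honlie*, *wa*).
*nokla*: last vowel = /a/, an unrounded vowel → -iki → *noklaiki*.

noklaiki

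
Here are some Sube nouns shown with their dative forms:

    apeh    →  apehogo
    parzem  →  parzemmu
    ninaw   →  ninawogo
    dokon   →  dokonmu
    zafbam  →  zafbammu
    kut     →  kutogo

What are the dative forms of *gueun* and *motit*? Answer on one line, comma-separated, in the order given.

gueunmu, motitogo

Looking at the final consonant of each stem: -mu when the stem ends in a nasal (*parzem*, *dokon*, *zafbam*); -ogo when the stem ends in a non-nasal consonant (*apeh*, *ninaw*, *kut*).
Since the final consonant of *gueun* is /n/ (a nasal), it takes -mu, giving *gueunmu*.
*motit*: final consonant = /t/, non-nasal → -ogo → *motitogo*.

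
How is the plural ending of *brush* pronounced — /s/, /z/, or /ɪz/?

/ɪz/

The stem *brush* ends in a sibilant (/s, z, ʃ, ʒ, tʃ, dʒ/).
The plural suffix surfaces as /ɪz/ after sibilants, /s/ after other voiceless consonants, and /z/ after other voiced sounds.
So the plural -s on *brush* is pronounced /ɪz/.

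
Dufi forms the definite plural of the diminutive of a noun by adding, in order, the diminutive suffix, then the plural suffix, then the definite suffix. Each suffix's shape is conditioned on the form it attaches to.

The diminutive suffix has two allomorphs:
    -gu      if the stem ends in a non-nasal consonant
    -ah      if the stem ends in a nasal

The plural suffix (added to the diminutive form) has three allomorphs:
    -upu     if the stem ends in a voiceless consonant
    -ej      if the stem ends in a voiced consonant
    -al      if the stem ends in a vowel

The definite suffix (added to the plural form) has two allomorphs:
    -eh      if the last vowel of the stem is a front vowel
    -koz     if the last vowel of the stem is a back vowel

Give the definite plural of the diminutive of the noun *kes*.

kesgualkoz

*kes* — final consonant /s/ (non-nasal) → -gu → *kesgu*.
The final sound of the diminutive form *kesgu* is /u/, which is a vowel, so the plural suffix is -al, giving *kesgual*.
The last vowel of the plural form *kesgual* is /a/, which is a back vowel, so the definite suffix is -koz, giving *kesgualkoz*.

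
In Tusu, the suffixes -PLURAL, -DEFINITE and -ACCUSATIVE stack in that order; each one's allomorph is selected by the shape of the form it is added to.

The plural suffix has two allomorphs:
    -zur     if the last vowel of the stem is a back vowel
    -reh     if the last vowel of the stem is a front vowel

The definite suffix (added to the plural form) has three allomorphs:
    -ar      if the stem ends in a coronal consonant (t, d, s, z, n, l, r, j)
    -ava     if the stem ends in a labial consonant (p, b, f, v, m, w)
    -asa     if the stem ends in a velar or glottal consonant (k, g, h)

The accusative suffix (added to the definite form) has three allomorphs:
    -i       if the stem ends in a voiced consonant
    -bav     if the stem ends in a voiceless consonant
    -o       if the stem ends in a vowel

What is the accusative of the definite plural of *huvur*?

Since the last vowel of *huvur* is /u/ (a back vowel), it takes -zur, giving *huvurzur*.
The plural form *huvurzur* — final consonant /r/ (coronal) → -ar → *huvurzurar*.
The final sound of the definite form *huvurzurar* is /r/, which is a voiced consonant, so the accusative suffix is -i, giving *huvurzurari*.

huvurzurari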